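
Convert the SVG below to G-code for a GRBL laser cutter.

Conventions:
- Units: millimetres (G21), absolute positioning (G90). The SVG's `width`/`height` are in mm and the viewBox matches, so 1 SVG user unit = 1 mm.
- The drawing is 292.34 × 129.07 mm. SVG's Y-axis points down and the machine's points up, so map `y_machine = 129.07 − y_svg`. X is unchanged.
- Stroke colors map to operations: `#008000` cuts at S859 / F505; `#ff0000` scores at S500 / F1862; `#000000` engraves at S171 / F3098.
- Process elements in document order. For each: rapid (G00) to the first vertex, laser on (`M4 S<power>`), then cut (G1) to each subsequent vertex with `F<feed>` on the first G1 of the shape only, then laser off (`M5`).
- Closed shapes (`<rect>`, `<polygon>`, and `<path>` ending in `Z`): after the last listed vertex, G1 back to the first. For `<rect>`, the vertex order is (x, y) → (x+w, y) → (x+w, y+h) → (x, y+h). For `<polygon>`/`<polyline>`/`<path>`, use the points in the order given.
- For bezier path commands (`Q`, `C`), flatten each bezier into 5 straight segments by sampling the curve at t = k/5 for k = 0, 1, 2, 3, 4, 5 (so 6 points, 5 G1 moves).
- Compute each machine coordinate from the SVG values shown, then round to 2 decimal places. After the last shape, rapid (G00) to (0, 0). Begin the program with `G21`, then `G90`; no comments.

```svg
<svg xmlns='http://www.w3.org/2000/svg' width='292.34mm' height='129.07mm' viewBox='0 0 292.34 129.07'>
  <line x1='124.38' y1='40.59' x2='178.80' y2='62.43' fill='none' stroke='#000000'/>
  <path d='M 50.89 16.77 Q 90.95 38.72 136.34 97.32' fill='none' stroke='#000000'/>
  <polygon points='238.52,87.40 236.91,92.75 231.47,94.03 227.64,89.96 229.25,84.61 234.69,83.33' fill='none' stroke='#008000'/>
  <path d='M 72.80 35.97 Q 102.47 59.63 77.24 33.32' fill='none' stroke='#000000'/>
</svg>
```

Since the viewBox matches the mm dimensions, user units are millimetres directly. The only transform is the Y-flip y_m = 129.07 − y_svg.

Shape 1 is a line segment drawn with `<line>`. Its stroke #000000 means engrave at S171, F3098. After flipping Y the toolpath is (124.38,88.48) → (178.80,66.64).

Shape 2 is a quadratic bezier drawn with `<path>`. Its stroke #000000 means engrave at S171, F3098. After flipping Y the toolpath is (50.89,112.30) → (67.13,102.05) → (83.79,88.88) → (100.88,72.77) → (118.40,53.72) → (136.34,31.75).

Shape 3 is a regular polygon drawn with `<polygon>`. Its stroke #008000 means cut at S859, F505. After flipping Y the toolpath is (238.52,41.67) → (236.91,36.32) → (231.47,35.04) → (227.64,39.11) → (229.25,44.46) → (234.69,45.74) → (238.52,41.67), returning to the start.

Shape 4 is a quadratic bezier drawn with `<path>`. Its stroke #000000 means engrave at S171, F3098. After flipping Y the toolpath is (72.80,93.10) → (82.47,85.63) → (87.75,82.17) → (88.64,82.70) → (85.14,87.22) → (77.24,95.75).

G21
G90
G00 X124.38 Y88.48
M4 S171
G1 X178.80 Y66.64 F3098
M5
G00 X50.89 Y112.30
M4 S171
G1 X67.13 Y102.05 F3098
G1 X83.79 Y88.88
G1 X100.88 Y72.77
G1 X118.40 Y53.72
G1 X136.34 Y31.75
M5
G00 X238.52 Y41.67
M4 S859
G1 X236.91 Y36.32 F505
G1 X231.47 Y35.04
G1 X227.64 Y39.11
G1 X229.25 Y44.46
G1 X234.69 Y45.74
G1 X238.52 Y41.67
M5
G00 X72.80 Y93.10
M4 S171
G1 X82.47 Y85.63 F3098
G1 X87.75 Y82.17
G1 X88.64 Y82.70
G1 X85.14 Y87.22
G1 X77.24 Y95.75
M5
G00 X0.00 Y0.00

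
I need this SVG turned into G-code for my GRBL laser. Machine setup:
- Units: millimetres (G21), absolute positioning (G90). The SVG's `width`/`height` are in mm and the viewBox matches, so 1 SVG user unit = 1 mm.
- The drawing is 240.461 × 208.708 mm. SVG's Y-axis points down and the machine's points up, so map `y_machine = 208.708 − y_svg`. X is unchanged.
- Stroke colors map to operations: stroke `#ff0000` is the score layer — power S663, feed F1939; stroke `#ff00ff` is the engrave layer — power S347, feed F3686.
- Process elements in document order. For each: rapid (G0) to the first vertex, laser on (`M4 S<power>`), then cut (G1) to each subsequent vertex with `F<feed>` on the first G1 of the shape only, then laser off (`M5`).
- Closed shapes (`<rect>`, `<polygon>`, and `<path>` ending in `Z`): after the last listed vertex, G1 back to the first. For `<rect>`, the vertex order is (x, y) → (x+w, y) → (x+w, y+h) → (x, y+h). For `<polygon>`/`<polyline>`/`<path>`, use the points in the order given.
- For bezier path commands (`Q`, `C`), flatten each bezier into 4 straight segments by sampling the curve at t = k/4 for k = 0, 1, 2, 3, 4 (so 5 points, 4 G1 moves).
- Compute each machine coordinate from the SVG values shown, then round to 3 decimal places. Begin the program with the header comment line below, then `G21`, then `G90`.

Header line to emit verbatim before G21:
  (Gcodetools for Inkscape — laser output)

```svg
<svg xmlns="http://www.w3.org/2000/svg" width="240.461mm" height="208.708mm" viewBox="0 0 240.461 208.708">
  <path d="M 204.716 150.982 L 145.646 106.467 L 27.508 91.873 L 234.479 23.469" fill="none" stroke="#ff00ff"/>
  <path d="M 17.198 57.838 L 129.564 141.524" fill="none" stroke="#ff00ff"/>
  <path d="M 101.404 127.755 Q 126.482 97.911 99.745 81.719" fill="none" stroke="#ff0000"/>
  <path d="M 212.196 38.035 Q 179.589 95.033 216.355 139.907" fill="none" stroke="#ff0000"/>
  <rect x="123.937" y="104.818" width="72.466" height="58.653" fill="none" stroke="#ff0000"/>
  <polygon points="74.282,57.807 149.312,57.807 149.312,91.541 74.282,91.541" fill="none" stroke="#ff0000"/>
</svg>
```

Since the viewBox matches the mm dimensions, user units are millimetres directly. The only transform is the Y-flip y_m = 208.708 − y_svg.

Shape 1 is a open polyline drawn with `<path>`. Its stroke #ff00ff means engrave at S347, F3686. After flipping Y the toolpath is (204.716,57.726) → (145.646,102.241) → (27.508,116.835) → (234.479,185.239).

Shape 2 is a line segment drawn with `<path>`. Its stroke #ff00ff means engrave at S347, F3686. After flipping Y the toolpath is (17.198,150.870) → (129.564,67.184).

Shape 3 is a quadratic bezier drawn with `<path>`. Its stroke #ff0000 means score at S663, F1939. After flipping Y the toolpath is (101.404,80.953) → (110.705,95.022) → (113.528,107.384) → (109.875,118.040) → (99.745,126.989).

Shape 4 is a quadratic bezier drawn with `<path>`. Its stroke #ff0000 means score at S663, F1939. After flipping Y the toolpath is (212.196,170.673) → (200.228,142.932) → (196.932,116.706) → (202.308,91.996) → (216.355,68.801).

Shape 5 is a rectangle drawn with `<rect>`. Its stroke #ff0000 means score at S663, F1939. After flipping Y the toolpath is (123.937,103.890) → (196.403,103.890) → (196.403,45.237) → (123.937,45.237) → (123.937,103.890), returning to the start.

Shape 6 is a rectangle drawn with `<polygon>`. Its stroke #ff0000 means score at S663, F1939. After flipping Y the toolpath is (74.282,150.901) → (149.312,150.901) → (149.312,117.167) → (74.282,117.167) → (74.282,150.901), returning to the start.

(Gcodetools for Inkscape — laser output)
G21
G90
G0 X204.716 Y57.726
M4 S347
G1 X145.646 Y102.241 F3686
G1 X27.508 Y116.835
G1 X234.479 Y185.239
M5
G0 X17.198 Y150.870
M4 S347
G1 X129.564 Y67.184 F3686
M5
G0 X101.404 Y80.953
M4 S663
G1 X110.705 Y95.022 F1939
G1 X113.528 Y107.384
G1 X109.875 Y118.040
G1 X99.745 Y126.989
M5
G0 X212.196 Y170.673
M4 S663
G1 X200.228 Y142.932 F1939
G1 X196.932 Y116.706
G1 X202.308 Y91.996
G1 X216.355 Y68.801
M5
G0 X123.937 Y103.890
M4 S663
G1 X196.403 Y103.890 F1939
G1 X196.403 Y45.237
G1 X123.937 Y45.237
G1 X123.937 Y103.890
M5
G0 X74.282 Y150.901
M4 S663
G1 X149.312 Y150.901 F1939
G1 X149.312 Y117.167
G1 X74.282 Y117.167
G1 X74.282 Y150.901
M5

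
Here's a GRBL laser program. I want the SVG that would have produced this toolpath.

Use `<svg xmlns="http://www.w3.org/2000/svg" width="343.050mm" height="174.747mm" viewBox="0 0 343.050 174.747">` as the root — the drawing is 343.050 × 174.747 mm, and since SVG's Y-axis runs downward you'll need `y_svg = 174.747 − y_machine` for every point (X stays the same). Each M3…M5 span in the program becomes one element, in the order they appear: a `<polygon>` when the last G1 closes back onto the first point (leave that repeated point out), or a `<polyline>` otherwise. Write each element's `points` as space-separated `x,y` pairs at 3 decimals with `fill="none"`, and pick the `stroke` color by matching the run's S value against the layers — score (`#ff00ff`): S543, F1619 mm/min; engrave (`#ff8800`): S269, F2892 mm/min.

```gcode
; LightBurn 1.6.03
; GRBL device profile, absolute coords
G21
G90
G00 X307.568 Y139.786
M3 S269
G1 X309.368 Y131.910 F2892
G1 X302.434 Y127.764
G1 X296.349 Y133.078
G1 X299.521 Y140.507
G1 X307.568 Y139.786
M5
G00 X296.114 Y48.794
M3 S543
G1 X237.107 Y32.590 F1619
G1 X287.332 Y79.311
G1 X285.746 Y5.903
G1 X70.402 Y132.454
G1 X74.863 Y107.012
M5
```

y_svg = 174.747 − y_m.

[1] S269→`#ff8800` (engrave); closed run; points: 307.568,34.961 309.368,42.837 302.434,46.983 296.349,41.669 299.521,34.240

[2] S543→`#ff00ff` (score); open run; points: 296.114,125.953 237.107,142.157 287.332,95.436 285.746,168.844 70.402,42.293 74.863,67.735

<svg xmlns="http://www.w3.org/2000/svg" width="343.050mm" height="174.747mm" viewBox="0 0 343.050 174.747">
  <polygon points="307.568,34.961 309.368,42.837 302.434,46.983 296.349,41.669 299.521,34.240" fill="none" stroke="#ff8800"/>
  <polyline points="296.114,125.953 237.107,142.157 287.332,95.436 285.746,168.844 70.402,42.293 74.863,67.735" fill="none" stroke="#ff00ff"/>
</svg>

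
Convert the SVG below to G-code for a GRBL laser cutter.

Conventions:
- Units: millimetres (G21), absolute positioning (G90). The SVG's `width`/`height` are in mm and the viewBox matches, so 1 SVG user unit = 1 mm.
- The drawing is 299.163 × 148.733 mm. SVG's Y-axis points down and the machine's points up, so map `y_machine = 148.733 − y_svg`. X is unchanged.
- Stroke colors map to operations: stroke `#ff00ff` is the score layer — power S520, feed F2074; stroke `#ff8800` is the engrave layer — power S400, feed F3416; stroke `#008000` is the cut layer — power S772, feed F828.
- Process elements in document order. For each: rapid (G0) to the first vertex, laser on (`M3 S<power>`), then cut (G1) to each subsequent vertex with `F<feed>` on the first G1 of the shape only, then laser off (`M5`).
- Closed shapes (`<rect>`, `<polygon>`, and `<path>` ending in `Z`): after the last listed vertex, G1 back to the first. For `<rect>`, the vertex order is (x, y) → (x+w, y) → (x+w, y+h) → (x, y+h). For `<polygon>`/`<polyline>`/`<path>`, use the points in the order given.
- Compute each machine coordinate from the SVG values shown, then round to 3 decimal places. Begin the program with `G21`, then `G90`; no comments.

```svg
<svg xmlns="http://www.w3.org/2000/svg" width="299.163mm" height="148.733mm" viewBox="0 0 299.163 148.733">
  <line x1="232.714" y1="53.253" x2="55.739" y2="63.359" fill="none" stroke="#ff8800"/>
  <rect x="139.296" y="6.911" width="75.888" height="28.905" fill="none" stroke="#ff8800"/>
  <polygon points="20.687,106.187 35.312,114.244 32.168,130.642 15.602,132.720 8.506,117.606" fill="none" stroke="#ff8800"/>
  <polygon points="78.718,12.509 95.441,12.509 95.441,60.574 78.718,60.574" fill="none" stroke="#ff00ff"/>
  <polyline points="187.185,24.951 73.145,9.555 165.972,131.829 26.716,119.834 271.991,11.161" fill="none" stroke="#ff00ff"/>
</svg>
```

G21
G90
G0 X232.714 Y95.480
M3 S400
G1 X55.739 Y85.374 F3416
M5
G0 X139.296 Y141.822
M3 S400
G1 X215.184 Y141.822 F3416
G1 X215.184 Y112.917
G1 X139.296 Y112.917
G1 X139.296 Y141.822
M5
G0 X20.687 Y42.546
M3 S400
G1 X35.312 Y34.489 F3416
G1 X32.168 Y18.091
G1 X15.602 Y16.013
G1 X8.506 Y31.127
G1 X20.687 Y42.546
M5
G0 X78.718 Y136.224
M3 S520
G1 X95.441 Y136.224 F2074
G1 X95.441 Y88.159
G1 X78.718 Y88.159
G1 X78.718 Y136.224
M5
G0 X187.185 Y123.782
M3 S520
G1 X73.145 Y139.178 F2074
G1 X165.972 Y16.904
G1 X26.716 Y28.899
G1 X271.991 Y137.572
M5

Since the viewBox matches the mm dimensions, user units are millimetres directly. The only transform is the Y-flip y_m = 148.733 − y_svg.

Shape 1 is a line segment drawn with `<line>`. Its stroke #ff8800 means engrave at S400, F3416. After flipping Y the toolpath is (232.714,95.480) → (55.739,85.374).

Shape 2 is a rectangle drawn with `<rect>`. Its stroke #ff8800 means engrave at S400, F3416. After flipping Y the toolpath is (139.296,141.822) → (215.184,141.822) → (215.184,112.917) → (139.296,112.917) → (139.296,141.822), returning to the start.

Shape 3 is a regular polygon drawn with `<polygon>`. Its stroke #ff8800 means engrave at S400, F3416. After flipping Y the toolpath is (20.687,42.546) → (35.312,34.489) → (32.168,18.091) → (15.602,16.013) → (8.506,31.127) → (20.687,42.546), returning to the start.

Shape 4 is a rectangle drawn with `<polygon>`. Its stroke #ff00ff means score at S520, F2074. After flipping Y the toolpath is (78.718,136.224) → (95.441,136.224) → (95.441,88.159) → (78.718,88.159) → (78.718,136.224), returning to the start.

Shape 5 is a open polyline drawn with `<polyline>`. Its stroke #ff00ff means score at S520, F2074. After flipping Y the toolpath is (187.185,123.782) → (73.145,139.178) → (165.972,16.904) → (26.716,28.899) → (271.991,137.572).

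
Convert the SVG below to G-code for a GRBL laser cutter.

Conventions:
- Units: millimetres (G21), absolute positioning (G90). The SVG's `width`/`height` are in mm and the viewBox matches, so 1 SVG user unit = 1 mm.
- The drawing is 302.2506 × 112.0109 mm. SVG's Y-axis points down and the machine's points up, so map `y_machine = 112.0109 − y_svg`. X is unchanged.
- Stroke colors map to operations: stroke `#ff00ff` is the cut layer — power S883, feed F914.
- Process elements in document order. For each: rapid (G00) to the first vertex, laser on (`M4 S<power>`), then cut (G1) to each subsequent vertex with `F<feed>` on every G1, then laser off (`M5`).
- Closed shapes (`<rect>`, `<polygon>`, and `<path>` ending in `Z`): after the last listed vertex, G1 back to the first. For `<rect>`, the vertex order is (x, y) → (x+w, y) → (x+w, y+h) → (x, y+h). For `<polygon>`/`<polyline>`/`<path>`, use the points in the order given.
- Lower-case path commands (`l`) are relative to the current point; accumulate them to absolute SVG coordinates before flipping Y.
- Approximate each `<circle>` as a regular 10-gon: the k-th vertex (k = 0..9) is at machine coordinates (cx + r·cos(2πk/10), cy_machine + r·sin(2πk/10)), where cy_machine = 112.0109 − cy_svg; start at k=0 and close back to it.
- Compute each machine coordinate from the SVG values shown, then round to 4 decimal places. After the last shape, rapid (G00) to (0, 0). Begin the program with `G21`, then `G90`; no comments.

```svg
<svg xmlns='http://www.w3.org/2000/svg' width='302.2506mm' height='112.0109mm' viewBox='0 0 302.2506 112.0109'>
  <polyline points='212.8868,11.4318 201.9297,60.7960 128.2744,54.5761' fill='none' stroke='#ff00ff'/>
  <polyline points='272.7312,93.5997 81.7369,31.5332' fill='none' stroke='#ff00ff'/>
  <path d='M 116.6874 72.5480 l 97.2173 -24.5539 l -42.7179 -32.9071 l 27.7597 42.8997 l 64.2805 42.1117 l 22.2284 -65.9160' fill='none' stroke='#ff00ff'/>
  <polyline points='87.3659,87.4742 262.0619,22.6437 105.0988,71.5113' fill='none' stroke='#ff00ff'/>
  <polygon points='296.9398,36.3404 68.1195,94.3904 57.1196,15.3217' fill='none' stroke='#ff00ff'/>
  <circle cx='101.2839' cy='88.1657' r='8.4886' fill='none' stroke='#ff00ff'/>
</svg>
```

Since the viewBox matches the mm dimensions, user units are millimetres directly. The only transform is the Y-flip y_m = 112.0109 − y_svg.

Shape 1 is a open polyline drawn with `<polyline>`. Its stroke #ff00ff means cut at S883, F914. After flipping Y the toolpath is (212.8868,100.5791) → (201.9297,51.2149) → (128.2744,57.4348).

Shape 2 is a line segment drawn with `<polyline>`. Its stroke #ff00ff means cut at S883, F914. After flipping Y the toolpath is (272.7312,18.4112) → (81.7369,80.4777).

Shape 3 is a open polyline drawn with `<path>`. Its stroke #ff00ff means cut at S883, F914. After flipping Y the toolpath is (116.6874,39.4629) → (213.9047,64.0168) → (171.1868,96.9239) → (198.9465,54.0242) → (263.2270,11.9125) → (285.4554,77.8285).

Shape 4 is a open polyline drawn with `<polyline>`. Its stroke #ff00ff means cut at S883, F914. After flipping Y the toolpath is (87.3659,24.5367) → (262.0619,89.3672) → (105.0988,40.4996).

Shape 5 is a closed polygon drawn with `<polygon>`. Its stroke #ff00ff means cut at S883, F914. After flipping Y the toolpath is (296.9398,75.6705) → (68.1195,17.6205) → (57.1196,96.6892) → (296.9398,75.6705), returning to the start.

Shape 6 is a circle drawn with `<circle>`. Its stroke #ff00ff means cut at S883, F914. After flipping Y the toolpath is (109.7725,23.8452) → (108.1513,28.8347) → (103.9070,31.9183) → (98.6608,31.9183) → (94.4165,28.8347) → (92.7953,23.8452) → (94.4165,18.8557) → (98.6608,15.7721) → (103.9070,15.7721) → (108.1513,18.8557) → (109.7725,23.8452), returning to the start.

G21
G90
G00 X212.8868 Y100.5791
M4 S883
G1 X201.9297 Y51.2149 F914
G1 X128.2744 Y57.4348 F914
M5
G00 X272.7312 Y18.4112
M4 S883
G1 X81.7369 Y80.4777 F914
M5
G00 X116.6874 Y39.4629
M4 S883
G1 X213.9047 Y64.0168 F914
G1 X171.1868 Y96.9239 F914
G1 X198.9465 Y54.0242 F914
G1 X263.2270 Y11.9125 F914
G1 X285.4554 Y77.8285 F914
M5
G00 X87.3659 Y24.5367
M4 S883
G1 X262.0619 Y89.3672 F914
G1 X105.0988 Y40.4996 F914
M5
G00 X296.9398 Y75.6705
M4 S883
G1 X68.1195 Y17.6205 F914
G1 X57.1196 Y96.6892 F914
G1 X296.9398 Y75.6705 F914
M5
G00 X109.7725 Y23.8452
M4 S883
G1 X108.1513 Y28.8347 F914
G1 X103.9070 Y31.9183 F914
G1 X98.6608 Y31.9183 F914
G1 X94.4165 Y28.8347 F914
G1 X92.7953 Y23.8452 F914
G1 X94.4165 Y18.8557 F914
G1 X98.6608 Y15.7721 F914
G1 X103.9070 Y15.7721 F914
G1 X108.1513 Y18.8557 F914
G1 X109.7725 Y23.8452 F914
M5
G00 X0.0000 Y0.0000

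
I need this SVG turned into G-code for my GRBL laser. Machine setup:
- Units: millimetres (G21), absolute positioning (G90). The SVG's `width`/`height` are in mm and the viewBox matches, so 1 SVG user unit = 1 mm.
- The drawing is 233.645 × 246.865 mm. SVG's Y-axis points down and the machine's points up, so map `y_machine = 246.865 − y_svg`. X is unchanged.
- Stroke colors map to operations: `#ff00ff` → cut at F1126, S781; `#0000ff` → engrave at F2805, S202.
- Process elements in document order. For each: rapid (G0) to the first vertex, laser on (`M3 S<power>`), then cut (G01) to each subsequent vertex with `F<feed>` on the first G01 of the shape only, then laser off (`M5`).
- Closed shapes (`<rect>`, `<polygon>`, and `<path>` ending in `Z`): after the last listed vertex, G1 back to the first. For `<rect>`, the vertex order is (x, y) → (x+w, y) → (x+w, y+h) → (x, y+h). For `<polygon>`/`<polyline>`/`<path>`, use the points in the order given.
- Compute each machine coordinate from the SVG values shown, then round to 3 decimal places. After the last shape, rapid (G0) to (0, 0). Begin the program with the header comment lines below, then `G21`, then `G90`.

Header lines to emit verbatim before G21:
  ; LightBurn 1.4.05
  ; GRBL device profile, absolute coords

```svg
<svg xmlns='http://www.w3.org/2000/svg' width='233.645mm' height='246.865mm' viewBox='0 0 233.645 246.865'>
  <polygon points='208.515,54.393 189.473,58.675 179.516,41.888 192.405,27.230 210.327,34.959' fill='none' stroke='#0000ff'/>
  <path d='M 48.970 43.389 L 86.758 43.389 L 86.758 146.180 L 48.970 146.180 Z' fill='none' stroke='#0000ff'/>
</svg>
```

; LightBurn 1.4.05
; GRBL device profile, absolute coords
G21
G90
G0 X208.515 Y192.472
M3 S202
G01 X189.473 Y188.190 F2805
G01 X179.516 Y204.977
G01 X192.405 Y219.635
G01 X210.327 Y211.906
G01 X208.515 Y192.472
M5
G0 X48.970 Y203.476
M3 S202
G01 X86.758 Y203.476 F2805
G01 X86.758 Y100.685
G01 X48.970 Y100.685
G01 X48.970 Y203.476
M5
G0 X0.000 Y0.000

viewBox `0 0 233.645 246.865` with mm width/height → 1 unit = 1 mm. Flip: y_m = 246.865 − y_svg.

**Shape 1** — `<polygon>` regular polygon, stroke `#0000ff` → engrave (S202, F2805). Machine vertices: (208.515,192.472) → (189.473,188.190) → (179.516,204.977) → (192.405,219.635) → (210.327,211.906) → (208.515,192.472). Closed: final G1 returns to the first vertex.

**Shape 2** — `<path>` rectangle, stroke `#0000ff` → engrave (S202, F2805). Machine vertices: (48.970,203.476) → (86.758,203.476) → (86.758,100.685) → (48.970,100.685) → (48.970,203.476). Closed: final G1 returns to the first vertex.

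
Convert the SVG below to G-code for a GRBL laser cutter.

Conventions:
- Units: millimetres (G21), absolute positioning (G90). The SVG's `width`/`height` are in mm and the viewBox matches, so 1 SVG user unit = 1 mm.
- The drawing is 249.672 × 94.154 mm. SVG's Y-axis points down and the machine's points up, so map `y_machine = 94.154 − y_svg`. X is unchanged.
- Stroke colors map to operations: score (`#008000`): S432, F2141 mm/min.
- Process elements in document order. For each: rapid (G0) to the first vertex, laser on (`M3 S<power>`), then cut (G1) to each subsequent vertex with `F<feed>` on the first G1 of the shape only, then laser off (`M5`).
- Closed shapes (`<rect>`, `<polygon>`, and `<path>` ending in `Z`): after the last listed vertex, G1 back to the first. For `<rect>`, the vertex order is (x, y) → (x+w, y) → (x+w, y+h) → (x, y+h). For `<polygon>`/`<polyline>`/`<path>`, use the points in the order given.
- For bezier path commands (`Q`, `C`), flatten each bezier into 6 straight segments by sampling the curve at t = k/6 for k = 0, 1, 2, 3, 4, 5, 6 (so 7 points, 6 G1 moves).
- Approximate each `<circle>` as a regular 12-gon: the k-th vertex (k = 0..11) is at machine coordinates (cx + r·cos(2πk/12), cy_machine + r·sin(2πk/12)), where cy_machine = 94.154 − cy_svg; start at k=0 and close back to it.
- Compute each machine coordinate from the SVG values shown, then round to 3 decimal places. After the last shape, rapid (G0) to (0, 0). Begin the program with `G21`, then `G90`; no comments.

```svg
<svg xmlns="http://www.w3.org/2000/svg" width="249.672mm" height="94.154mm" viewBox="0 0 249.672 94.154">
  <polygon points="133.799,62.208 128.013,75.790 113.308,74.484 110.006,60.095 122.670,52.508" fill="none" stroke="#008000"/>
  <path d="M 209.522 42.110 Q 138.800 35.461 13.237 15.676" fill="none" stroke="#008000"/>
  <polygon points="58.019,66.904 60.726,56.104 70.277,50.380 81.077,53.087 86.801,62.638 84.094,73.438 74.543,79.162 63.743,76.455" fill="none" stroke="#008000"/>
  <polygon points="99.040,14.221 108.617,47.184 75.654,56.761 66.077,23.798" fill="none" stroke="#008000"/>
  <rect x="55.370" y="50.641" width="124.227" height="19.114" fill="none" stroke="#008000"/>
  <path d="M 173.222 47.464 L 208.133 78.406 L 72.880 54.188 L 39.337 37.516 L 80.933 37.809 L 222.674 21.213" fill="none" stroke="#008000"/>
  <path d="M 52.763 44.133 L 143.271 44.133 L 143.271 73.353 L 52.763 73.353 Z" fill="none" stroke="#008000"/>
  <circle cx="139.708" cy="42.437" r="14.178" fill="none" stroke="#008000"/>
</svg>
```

viewBox `0 0 249.672 94.154` with mm width/height → 1 unit = 1 mm. Flip: y_m = 94.154 − y_svg.

**Shape 1** — `<polygon>` regular polygon, stroke `#008000` → score (S432, F2141). Machine vertices: (133.799,31.946) → (128.013,18.364) → (113.308,19.670) → (110.006,34.059) → (122.670,41.646) → (133.799,31.946). Closed: final G1 returns to the first vertex.

**Shape 2** — `<path>` quadratic bezier, stroke `#008000` → score (S432, F2141). Control points (SVG): P0=(209.522,42.110), P1=(138.800,35.461), P2=(13.237,15.676); sampled at t=k/6. Machine vertices: (209.522,52.044) → (184.425,54.625) → (156.281,57.936) → (125.090,61.977) → (90.852,66.748) → (53.568,72.248) → (13.237,78.478). Open path.

**Shape 3** — `<polygon>` regular polygon, stroke `#008000` → score (S432, F2141). Machine vertices: (58.019,27.250) → (60.726,38.050) → (70.277,43.774) → (81.077,41.067) → (86.801,31.516) → (84.094,20.716) → (74.543,14.992) → (63.743,17.699) → (58.019,27.250). Closed: final G1 returns to the first vertex.

**Shape 4** — `<polygon>` regular polygon, stroke `#008000` → score (S432, F2141). Machine vertices: (99.040,79.933) → (108.617,46.970) → (75.654,37.393) → (66.077,70.356) → (99.040,79.933). Closed: final G1 returns to the first vertex.

**Shape 5** — `<rect>` rectangle, stroke `#008000` → score (S432, F2141). Machine vertices: (55.370,43.513) → (179.597,43.513) → (179.597,24.399) → (55.370,24.399) → (55.370,43.513). Closed: final G1 returns to the first vertex.

**Shape 6** — `<path>` open polyline, stroke `#008000` → score (S432, F2141). Machine vertices: (173.222,46.690) → (208.133,15.748) → (72.880,39.966) → (39.337,56.638) → (80.933,56.345) → (222.674,72.941). Open path.

**Shape 7** — `<path>` rectangle, stroke `#008000` → score (S432, F2141). Machine vertices: (52.763,50.021) → (143.271,50.021) → (143.271,20.801) → (52.763,20.801) → (52.763,50.021). Closed: final G1 returns to the first vertex.

**Shape 8** — `<circle>` circle, stroke `#008000` → score (S432, F2141). Machine vertices: (153.886,51.717) → (151.987,58.806) → (146.797,63.996) → (139.708,65.895) → (132.619,63.996) → (127.429,58.806) → (125.530,51.717) → (127.429,44.628) → (132.619,39.438) → (139.708,37.539) → (146.797,39.438) → (151.987,44.628) → (153.886,51.717). Closed: final G1 returns to the first vertex.

G21
G90
G0 X133.799 Y31.946
M3 S432
G1 X128.013 Y18.364 F2141
G1 X113.308 Y19.670
G1 X110.006 Y34.059
G1 X122.670 Y41.646
G1 X133.799 Y31.946
M5
G0 X209.522 Y52.044
M3 S432
G1 X184.425 Y54.625 F2141
G1 X156.281 Y57.936
G1 X125.090 Y61.977
G1 X90.852 Y66.748
G1 X53.568 Y72.248
G1 X13.237 Y78.478
M5
G0 X58.019 Y27.250
M3 S432
G1 X60.726 Y38.050 F2141
G1 X70.277 Y43.774
G1 X81.077 Y41.067
G1 X86.801 Y31.516
G1 X84.094 Y20.716
G1 X74.543 Y14.992
G1 X63.743 Y17.699
G1 X58.019 Y27.250
M5
G0 X99.040 Y79.933
M3 S432
G1 X108.617 Y46.970 F2141
G1 X75.654 Y37.393
G1 X66.077 Y70.356
G1 X99.040 Y79.933
M5
G0 X55.370 Y43.513
M3 S432
G1 X179.597 Y43.513 F2141
G1 X179.597 Y24.399
G1 X55.370 Y24.399
G1 X55.370 Y43.513
M5
G0 X173.222 Y46.690
M3 S432
G1 X208.133 Y15.748 F2141
G1 X72.880 Y39.966
G1 X39.337 Y56.638
G1 X80.933 Y56.345
G1 X222.674 Y72.941
M5
G0 X52.763 Y50.021
M3 S432
G1 X143.271 Y50.021 F2141
G1 X143.271 Y20.801
G1 X52.763 Y20.801
G1 X52.763 Y50.021
M5
G0 X153.886 Y51.717
M3 S432
G1 X151.987 Y58.806 F2141
G1 X146.797 Y63.996
G1 X139.708 Y65.895
G1 X132.619 Y63.996
G1 X127.429 Y58.806
G1 X125.530 Y51.717
G1 X127.429 Y44.628
G1 X132.619 Y39.438
G1 X139.708 Y37.539
G1 X146.797 Y39.438
G1 X151.987 Y44.628
G1 X153.886 Y51.717
M5
G0 X0.000 Y0.000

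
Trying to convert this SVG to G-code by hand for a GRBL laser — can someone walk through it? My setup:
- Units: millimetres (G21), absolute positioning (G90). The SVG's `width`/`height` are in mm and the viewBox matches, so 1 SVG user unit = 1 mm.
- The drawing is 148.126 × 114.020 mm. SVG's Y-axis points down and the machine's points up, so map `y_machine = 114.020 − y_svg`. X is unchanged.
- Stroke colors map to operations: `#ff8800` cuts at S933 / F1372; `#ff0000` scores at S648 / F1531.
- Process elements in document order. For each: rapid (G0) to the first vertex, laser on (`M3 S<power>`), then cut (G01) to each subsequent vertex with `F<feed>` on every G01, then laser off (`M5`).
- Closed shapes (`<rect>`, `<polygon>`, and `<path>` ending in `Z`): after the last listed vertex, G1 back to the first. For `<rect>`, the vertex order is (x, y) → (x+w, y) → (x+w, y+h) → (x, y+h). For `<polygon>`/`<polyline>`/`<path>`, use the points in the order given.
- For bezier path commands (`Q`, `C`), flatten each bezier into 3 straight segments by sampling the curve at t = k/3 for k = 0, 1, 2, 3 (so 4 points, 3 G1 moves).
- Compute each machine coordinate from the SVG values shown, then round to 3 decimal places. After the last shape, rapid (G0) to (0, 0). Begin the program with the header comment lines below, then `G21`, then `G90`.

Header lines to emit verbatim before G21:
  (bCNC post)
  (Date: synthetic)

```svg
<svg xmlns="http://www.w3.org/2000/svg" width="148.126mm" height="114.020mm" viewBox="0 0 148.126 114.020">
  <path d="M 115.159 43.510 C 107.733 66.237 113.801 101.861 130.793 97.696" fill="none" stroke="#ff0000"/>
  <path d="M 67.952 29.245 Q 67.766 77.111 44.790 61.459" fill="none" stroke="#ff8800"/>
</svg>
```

(bCNC post)
(Date: synthetic)
G21
G90
G0 X115.159 Y70.510
M3 S648
G01 X112.136 Y45.435 F1531
G01 X117.538 Y23.471 F1531
G01 X130.793 Y16.324 F1531
M5
G0 X67.952 Y84.775
M3 S933
G01 X65.296 Y59.922 F1372
G01 X57.575 Y49.184 F1372
G01 X44.790 Y52.561 F1372
M5
G0 X0.000 Y0.000

1 u = 1 mm; y_m = 114.020 − y.

[1] `<path>` cubic bezier, #ff0000→score S648 F1531: (115.159,70.510) → (112.136,45.435) → (117.538,23.471) → (130.793,16.324)

[2] `<path>` quadratic bezier, #ff8800→cut S933 F1372: (67.952,84.775) → (65.296,59.922) → (57.575,49.184) → (44.790,52.561)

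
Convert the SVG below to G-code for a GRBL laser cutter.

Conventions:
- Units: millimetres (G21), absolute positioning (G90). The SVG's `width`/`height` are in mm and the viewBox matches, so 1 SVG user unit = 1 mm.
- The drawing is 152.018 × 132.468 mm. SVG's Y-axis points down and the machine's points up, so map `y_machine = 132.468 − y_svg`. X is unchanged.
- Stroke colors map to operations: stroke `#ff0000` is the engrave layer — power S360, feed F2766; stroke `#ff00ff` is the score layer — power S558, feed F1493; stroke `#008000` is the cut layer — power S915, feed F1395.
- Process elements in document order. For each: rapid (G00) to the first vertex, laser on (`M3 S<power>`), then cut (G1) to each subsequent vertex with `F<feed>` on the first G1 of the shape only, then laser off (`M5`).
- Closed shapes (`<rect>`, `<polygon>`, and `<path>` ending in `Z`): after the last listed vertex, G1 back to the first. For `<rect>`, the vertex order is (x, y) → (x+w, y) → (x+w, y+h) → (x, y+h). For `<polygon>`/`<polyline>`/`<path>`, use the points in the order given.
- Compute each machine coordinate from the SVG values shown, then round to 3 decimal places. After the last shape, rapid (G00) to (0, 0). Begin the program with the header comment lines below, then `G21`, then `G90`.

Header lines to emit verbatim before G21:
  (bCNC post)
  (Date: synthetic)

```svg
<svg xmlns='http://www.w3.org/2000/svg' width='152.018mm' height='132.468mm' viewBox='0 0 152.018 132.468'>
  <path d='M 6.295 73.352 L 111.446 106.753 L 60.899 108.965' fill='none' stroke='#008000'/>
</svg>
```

(bCNC post)
(Date: synthetic)
G21
G90
G00 X6.295 Y59.116
M3 S915
G1 X111.446 Y25.715 F1395
G1 X60.899 Y23.503
M5
G00 X0.000 Y0.000

viewBox `0 0 152.018 132.468` with mm width/height → 1 unit = 1 mm. Flip: y_m = 132.468 − y_svg.

**Shape 1** — `<path>` open polyline, stroke `#008000` → cut (S915, F1395). Machine vertices: (6.295,59.116) → (111.446,25.715) → (60.899,23.503). Open path.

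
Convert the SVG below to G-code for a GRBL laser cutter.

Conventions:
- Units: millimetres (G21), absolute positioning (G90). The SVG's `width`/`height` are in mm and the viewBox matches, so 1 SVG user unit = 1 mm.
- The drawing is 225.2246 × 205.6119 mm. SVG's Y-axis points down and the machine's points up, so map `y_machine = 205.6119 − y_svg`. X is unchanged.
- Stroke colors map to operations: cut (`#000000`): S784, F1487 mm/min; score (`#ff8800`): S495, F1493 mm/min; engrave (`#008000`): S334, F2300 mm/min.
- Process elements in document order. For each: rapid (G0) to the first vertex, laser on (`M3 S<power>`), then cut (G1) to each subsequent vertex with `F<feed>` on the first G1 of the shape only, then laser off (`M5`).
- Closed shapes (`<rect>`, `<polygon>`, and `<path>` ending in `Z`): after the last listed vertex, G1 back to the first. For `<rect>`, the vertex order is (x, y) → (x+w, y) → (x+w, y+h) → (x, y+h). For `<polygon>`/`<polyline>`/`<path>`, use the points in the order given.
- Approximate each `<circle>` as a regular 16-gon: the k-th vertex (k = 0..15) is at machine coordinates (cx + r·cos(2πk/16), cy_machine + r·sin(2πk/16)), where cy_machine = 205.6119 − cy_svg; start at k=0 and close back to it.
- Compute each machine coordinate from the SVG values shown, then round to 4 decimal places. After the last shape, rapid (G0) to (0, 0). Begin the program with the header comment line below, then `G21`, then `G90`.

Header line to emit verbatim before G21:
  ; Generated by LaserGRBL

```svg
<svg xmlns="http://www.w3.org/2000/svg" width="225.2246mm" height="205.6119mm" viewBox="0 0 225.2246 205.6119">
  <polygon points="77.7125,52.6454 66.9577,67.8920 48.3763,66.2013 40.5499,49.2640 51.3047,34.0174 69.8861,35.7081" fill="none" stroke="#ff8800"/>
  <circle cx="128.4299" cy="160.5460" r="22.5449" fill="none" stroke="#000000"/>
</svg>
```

; Generated by LaserGRBL
G21
G90
G0 X77.7125 Y152.9665
M3 S495
G1 X66.9577 Y137.7199 F1493
G1 X48.3763 Y139.4106
G1 X40.5499 Y156.3479
G1 X51.3047 Y171.5945
G1 X69.8861 Y169.9038
G1 X77.7125 Y152.9665
M5
G0 X150.9748 Y45.0659
M3 S784
G1 X149.2587 Y53.6935 F1487
G1 X144.3716 Y61.0076
G1 X137.0575 Y65.8947
G1 X128.4299 Y67.6108
G1 X119.8023 Y65.8947
G1 X112.4882 Y61.0076
G1 X107.6011 Y53.6935
G1 X105.8850 Y45.0659
G1 X107.6011 Y36.4383
G1 X112.4882 Y29.1242
G1 X119.8023 Y24.2371
G1 X128.4299 Y22.5210
G1 X137.0575 Y24.2371
G1 X144.3716 Y29.1242
G1 X149.2587 Y36.4383
G1 X150.9748 Y45.0659
M5
G0 X0.0000 Y0.0000

Since the viewBox matches the mm dimensions, user units are millimetres directly. The only transform is the Y-flip y_m = 205.6119 − y_svg.

Shape 1 is a regular polygon drawn with `<polygon>`. Its stroke #ff8800 means score at S495, F1493. After flipping Y the toolpath is (77.7125,152.9665) → (66.9577,137.7199) → (48.3763,139.4106) → (40.5499,156.3479) → (51.3047,171.5945) → (69.8861,169.9038) → (77.7125,152.9665), returning to the start.

Shape 2 is a circle drawn with `<circle>`. Its stroke #000000 means cut at S784, F1487. After flipping Y the toolpath is (150.9748,45.0659) → (149.2587,53.6935) → (144.3716,61.0076) → (137.0575,65.8947) → (128.4299,67.6108) → (119.8023,65.8947) → (112.4882,61.0076) → (107.6011,53.6935) → (105.8850,45.0659) → (107.6011,36.4383) → (112.4882,29.1242) → (119.8023,24.2371) → (128.4299,22.5210) → (137.0575,24.2371) → (144.3716,29.1242) → (149.2587,36.4383) → (150.9748,45.0659), returning to the start.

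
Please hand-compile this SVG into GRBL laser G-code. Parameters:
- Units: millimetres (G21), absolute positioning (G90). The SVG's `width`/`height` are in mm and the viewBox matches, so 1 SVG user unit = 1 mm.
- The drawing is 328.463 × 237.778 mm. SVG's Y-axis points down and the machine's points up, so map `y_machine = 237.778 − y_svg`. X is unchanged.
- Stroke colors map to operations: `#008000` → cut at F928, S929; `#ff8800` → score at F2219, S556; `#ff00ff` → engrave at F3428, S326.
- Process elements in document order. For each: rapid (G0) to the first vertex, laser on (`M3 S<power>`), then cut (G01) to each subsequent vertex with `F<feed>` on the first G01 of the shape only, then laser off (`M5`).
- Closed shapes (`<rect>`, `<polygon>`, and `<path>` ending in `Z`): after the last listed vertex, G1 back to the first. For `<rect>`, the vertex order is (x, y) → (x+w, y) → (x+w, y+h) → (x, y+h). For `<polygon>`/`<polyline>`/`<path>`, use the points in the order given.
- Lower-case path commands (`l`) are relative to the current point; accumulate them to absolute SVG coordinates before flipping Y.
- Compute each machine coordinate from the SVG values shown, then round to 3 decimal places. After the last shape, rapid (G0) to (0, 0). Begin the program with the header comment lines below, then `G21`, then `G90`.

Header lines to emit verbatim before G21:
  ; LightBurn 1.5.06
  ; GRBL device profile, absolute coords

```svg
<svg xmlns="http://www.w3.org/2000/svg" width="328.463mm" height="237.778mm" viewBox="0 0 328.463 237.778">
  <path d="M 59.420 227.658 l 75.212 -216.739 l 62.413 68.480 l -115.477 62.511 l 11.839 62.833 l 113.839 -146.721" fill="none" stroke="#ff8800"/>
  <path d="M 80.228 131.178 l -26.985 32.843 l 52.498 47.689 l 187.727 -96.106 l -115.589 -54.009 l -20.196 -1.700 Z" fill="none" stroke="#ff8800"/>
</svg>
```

; LightBurn 1.5.06
; GRBL device profile, absolute coords
G21
G90
G0 X59.420 Y10.120
M3 S556
G01 X134.632 Y226.859 F2219
G01 X197.045 Y158.379
G01 X81.568 Y95.868
G01 X93.407 Y33.035
G01 X207.246 Y179.756
M5
G0 X80.228 Y106.600
M3 S556
G01 X53.243 Y73.757 F2219
G01 X105.741 Y26.068
G01 X293.468 Y122.174
G01 X177.879 Y176.183
G01 X157.683 Y177.883
G01 X80.228 Y106.600
M5
G0 X0.000 Y0.000

1 u = 1 mm; y_m = 237.778 − y.

[1] `<path>` open polyline, #ff8800→score S556 F2219: (59.420,10.120) → (134.632,226.859) → (197.045,158.379) → (81.568,95.868) → (93.407,33.035) → (207.246,179.756)

[2] `<path>` closed polygon, #ff8800→score S556 F2219: (80.228,106.600) → (53.243,73.757) → (105.741,26.068) → (293.468,122.174) → (177.879,176.183) → (157.683,177.883) → (80.228,106.600) (closed)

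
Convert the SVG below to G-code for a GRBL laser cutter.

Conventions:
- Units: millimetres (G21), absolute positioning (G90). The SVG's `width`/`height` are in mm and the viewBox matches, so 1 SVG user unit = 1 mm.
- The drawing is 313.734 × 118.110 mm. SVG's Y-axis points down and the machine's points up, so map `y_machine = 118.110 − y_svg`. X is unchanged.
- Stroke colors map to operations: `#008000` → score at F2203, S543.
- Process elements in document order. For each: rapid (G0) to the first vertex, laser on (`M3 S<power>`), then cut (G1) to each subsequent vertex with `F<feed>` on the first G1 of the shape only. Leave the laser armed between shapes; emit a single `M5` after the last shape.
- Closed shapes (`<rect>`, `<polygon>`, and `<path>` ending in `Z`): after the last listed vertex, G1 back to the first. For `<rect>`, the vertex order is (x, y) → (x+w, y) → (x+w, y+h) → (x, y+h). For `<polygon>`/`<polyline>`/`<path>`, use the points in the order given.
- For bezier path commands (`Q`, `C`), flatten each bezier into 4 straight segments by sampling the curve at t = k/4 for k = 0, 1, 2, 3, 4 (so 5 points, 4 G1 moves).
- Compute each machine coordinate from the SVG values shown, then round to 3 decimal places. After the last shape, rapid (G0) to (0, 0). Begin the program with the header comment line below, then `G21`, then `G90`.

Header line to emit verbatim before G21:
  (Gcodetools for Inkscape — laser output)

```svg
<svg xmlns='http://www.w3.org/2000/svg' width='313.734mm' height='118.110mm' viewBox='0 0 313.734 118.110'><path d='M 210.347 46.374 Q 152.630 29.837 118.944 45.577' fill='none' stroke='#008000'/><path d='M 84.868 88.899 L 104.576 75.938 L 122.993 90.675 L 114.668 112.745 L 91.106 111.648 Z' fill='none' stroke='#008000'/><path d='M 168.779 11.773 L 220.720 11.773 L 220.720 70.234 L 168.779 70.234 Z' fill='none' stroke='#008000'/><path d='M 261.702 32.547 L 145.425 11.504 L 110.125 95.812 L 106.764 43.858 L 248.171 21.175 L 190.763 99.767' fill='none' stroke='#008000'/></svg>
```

(Gcodetools for Inkscape — laser output)
G21
G90
G0 X210.347 Y71.736
M3 S543
G1 X182.990 Y77.987 F2203
G1 X158.638 Y80.204
G1 X137.289 Y78.386
G1 X118.944 Y72.533
G0 X84.868 Y29.211
M3 S543
G1 X104.576 Y42.172 F2203
G1 X122.993 Y27.435
G1 X114.668 Y5.365
G1 X91.106 Y6.462
G1 X84.868 Y29.211
G0 X168.779 Y106.337
M3 S543
G1 X220.720 Y106.337 F2203
G1 X220.720 Y47.876
G1 X168.779 Y47.876
G1 X168.779 Y106.337
G0 X261.702 Y85.563
M3 S543
G1 X145.425 Y106.606 F2203
G1 X110.125 Y22.298
G1 X106.764 Y74.252
G1 X248.171 Y96.935
G1 X190.763 Y18.343
M5
G0 X0.000 Y0.000

viewBox `0 0 313.734 118.110` with mm width/height → 1 unit = 1 mm. Flip: y_m = 118.110 − y_svg.

**Shape 1** — `<path>` quadratic bezier, stroke `#008000` → score (S543, F2203). Control points (SVG): P0=(210.347,46.374), P1=(152.630,29.837), P2=(118.944,45.577); sampled at t=k/4. Machine vertices: (210.347,71.736) → (182.990,77.987) → (158.638,80.204) → (137.289,78.386) → (118.944,72.533). Open path.

**Shape 2** — `<path>` regular polygon, stroke `#008000` → score (S543, F2203). Machine vertices: (84.868,29.211) → (104.576,42.172) → (122.993,27.435) → (114.668,5.365) → (91.106,6.462) → (84.868,29.211). Closed: final G1 returns to the first vertex.

**Shape 3** — `<path>` rectangle, stroke `#008000` → score (S543, F2203). Machine vertices: (168.779,106.337) → (220.720,106.337) → (220.720,47.876) → (168.779,47.876) → (168.779,106.337). Closed: final G1 returns to the first vertex.

**Shape 4** — `<path>` open polyline, stroke `#008000` → score (S543, F2203). Machine vertices: (261.702,85.563) → (145.425,106.606) → (110.125,22.298) → (106.764,74.252) → (248.171,96.935) → (190.763,18.343). Open path.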